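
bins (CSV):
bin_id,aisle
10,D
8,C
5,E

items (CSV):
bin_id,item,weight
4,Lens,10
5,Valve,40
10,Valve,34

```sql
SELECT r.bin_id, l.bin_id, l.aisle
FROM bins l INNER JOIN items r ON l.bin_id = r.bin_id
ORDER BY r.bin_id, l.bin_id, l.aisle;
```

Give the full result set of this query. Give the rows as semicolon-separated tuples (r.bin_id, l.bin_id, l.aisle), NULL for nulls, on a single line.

(5, 5, E); (10, 10, D)

INNER JOIN keeps only pairs where the ON condition holds.
Matching on l.bin_id = r.bin_id.
- l[0] bin_id=10 → 1 match(es) in r → 1 row(s).
- l[1] bin_id=8 → no match; dropped.
- l[2] bin_id=5 → 1 match(es) in r → 1 row(s).
After projecting and ordering:
r.bin_id | l.bin_id | l.aisle
5 | 5 | E
10 | 10 | D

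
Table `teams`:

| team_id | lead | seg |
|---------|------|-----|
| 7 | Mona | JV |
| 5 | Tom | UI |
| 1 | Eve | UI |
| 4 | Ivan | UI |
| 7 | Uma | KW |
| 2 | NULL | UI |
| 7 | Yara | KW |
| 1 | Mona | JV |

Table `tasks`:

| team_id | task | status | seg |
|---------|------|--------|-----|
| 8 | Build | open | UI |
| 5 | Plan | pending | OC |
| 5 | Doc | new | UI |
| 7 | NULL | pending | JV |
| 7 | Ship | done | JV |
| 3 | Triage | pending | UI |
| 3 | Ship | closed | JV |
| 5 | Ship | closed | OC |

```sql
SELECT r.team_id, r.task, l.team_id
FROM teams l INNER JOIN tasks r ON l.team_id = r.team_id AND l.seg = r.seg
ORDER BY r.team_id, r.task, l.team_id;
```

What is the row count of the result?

INNER JOIN keeps only pairs where the ON condition holds.
Matching on l.team_id = r.team_id AND l.seg = r.seg.
- l (team_id=7, seg=JV) pairs with 2 row(s) of r.
- l (team_id=5, seg=UI) pairs with 1 row(s) of r.
- l (team_id=1, seg=UI) has no partner → excluded.
- l (team_id=4, seg=UI) has no partner → excluded.
- l (team_id=7, seg=KW) has no partner → excluded.
- l (team_id=2, seg=UI) has no partner → excluded.
- l (team_id=7, seg=KW) has no partner → excluded.
- l (team_id=1, seg=JV) has no partner → excluded.
Total: 3 rows.

3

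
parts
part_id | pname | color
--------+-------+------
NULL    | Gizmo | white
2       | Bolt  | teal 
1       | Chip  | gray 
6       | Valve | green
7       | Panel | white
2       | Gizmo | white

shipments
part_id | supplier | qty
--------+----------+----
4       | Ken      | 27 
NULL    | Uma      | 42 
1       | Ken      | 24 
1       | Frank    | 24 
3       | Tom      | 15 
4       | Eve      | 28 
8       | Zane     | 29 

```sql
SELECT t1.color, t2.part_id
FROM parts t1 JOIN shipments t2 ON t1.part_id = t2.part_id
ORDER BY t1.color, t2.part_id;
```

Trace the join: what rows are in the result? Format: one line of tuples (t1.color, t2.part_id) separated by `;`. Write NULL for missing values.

(gray, 1); (gray, 1)

INNER JOIN keeps only pairs where the ON condition holds.
Matching on t1.part_id = t2.part_id. A NULL in a compared column never satisfies the condition.
Matched pairs: 2.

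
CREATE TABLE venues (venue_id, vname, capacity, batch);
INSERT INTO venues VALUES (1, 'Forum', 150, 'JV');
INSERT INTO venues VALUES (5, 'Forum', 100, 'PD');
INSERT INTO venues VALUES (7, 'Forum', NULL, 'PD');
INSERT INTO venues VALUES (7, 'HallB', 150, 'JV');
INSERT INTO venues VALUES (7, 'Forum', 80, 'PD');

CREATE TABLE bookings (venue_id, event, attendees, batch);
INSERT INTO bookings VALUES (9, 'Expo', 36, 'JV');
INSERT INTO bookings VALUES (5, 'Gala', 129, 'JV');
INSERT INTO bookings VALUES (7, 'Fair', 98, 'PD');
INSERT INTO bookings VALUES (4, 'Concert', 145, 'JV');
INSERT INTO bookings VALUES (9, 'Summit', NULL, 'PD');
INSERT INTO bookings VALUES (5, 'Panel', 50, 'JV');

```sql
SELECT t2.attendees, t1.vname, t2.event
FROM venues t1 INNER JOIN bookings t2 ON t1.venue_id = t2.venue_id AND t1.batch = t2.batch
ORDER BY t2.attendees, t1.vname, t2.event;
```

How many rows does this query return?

2

INNER JOIN keeps only pairs where the ON condition holds.
Matching on t1.venue_id = t2.venue_id AND t1.batch = t2.batch.
- t1 (venue_id=1, batch=JV) has no partner → excluded.
- t1 (venue_id=5, batch=PD) has no partner → excluded.
- t1 (venue_id=7, batch=PD) pairs with 1 row(s) of t2.
- t1 (venue_id=7, batch=JV) has no partner → excluded.
- t1 (venue_id=7, batch=PD) pairs with 1 row(s) of t2.
Total: 2 rows.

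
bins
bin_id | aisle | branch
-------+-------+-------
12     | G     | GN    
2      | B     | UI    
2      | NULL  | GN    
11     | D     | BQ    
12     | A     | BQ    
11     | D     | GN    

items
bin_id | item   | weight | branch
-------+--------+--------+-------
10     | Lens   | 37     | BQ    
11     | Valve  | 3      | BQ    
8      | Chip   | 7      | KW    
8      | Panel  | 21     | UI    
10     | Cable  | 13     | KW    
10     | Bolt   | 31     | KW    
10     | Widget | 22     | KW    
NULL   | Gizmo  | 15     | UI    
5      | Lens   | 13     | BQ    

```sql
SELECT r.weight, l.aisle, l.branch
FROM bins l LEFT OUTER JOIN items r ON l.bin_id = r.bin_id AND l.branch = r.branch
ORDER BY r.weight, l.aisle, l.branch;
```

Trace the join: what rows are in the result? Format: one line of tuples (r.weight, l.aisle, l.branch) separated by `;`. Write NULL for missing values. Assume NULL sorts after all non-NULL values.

LEFT JOIN keeps every row from `bins`; unmatched rows get NULL for `items`'s columns.
Matching on l.bin_id = r.bin_id AND l.branch = r.branch. A NULL in a compared column never satisfies the condition.
- l[0] bin_id=12, branch=GN → no match; kept with NULLs on the r side.
- l[1] bin_id=2, branch=UI → no match; kept with NULLs on the r side.
- l[2] bin_id=2, branch=GN → no match; kept with NULLs on the r side.
- l[3] bin_id=11, branch=BQ → 1 match(es) in r → 1 row(s).
- l[4] bin_id=12, branch=BQ → no match; kept with NULLs on the r side.
- l[5] bin_id=11, branch=GN → no match; kept with NULLs on the r side.
After projecting and ordering:
r.weight | l.aisle | l.branch
3 | D | BQ
NULL | A | BQ
NULL | B | UI
NULL | D | GN
NULL | G | GN
NULL | NULL | GN

(3, D, BQ); (NULL, A, BQ); (NULL, B, UI); (NULL, D, GN); (NULL, G, GN); (NULL, NULL, GN)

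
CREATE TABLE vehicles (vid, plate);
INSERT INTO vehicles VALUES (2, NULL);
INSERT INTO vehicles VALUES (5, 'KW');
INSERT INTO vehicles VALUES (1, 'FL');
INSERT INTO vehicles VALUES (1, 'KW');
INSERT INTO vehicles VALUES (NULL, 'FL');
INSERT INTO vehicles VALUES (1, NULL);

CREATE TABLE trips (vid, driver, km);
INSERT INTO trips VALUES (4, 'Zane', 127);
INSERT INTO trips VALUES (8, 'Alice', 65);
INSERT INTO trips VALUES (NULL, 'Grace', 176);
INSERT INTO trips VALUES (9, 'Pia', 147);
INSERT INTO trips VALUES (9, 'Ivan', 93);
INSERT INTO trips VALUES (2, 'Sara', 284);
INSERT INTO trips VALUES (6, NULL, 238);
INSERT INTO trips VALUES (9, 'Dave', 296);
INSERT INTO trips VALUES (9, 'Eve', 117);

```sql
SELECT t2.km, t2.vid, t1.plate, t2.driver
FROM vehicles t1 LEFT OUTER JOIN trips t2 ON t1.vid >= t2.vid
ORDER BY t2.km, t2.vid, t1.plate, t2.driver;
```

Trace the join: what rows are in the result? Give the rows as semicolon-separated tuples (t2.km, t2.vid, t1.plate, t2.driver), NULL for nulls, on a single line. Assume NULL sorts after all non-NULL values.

(127, 4, KW, Zane); (284, 2, KW, Sara); (284, 2, NULL, Sara); (NULL, NULL, FL, NULL); (NULL, NULL, FL, NULL); (NULL, NULL, KW, NULL); (NULL, NULL, NULL, NULL)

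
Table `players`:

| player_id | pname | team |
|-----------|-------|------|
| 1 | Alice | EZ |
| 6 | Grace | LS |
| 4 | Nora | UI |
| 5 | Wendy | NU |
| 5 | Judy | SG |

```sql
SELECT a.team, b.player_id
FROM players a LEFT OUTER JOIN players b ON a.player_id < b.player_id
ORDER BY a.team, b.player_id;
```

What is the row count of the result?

10

LEFT JOIN keeps every row from `players a`; unmatched rows get NULL for `players b`'s columns.
Matching on a.player_id < b.player_id.
- a[0] player_id=1 → 4 match(es) in b → 4 row(s).
- a[1] player_id=6 → no match; kept with NULLs on the b side.
- a[2] player_id=4 → 3 match(es) in b → 3 row(s).
- a[3] player_id=5 → 1 match(es) in b → 1 row(s).
- a[4] player_id=5 → 1 match(es) in b → 1 row(s).
Total: 9 matched + 1 padded = 10 rows.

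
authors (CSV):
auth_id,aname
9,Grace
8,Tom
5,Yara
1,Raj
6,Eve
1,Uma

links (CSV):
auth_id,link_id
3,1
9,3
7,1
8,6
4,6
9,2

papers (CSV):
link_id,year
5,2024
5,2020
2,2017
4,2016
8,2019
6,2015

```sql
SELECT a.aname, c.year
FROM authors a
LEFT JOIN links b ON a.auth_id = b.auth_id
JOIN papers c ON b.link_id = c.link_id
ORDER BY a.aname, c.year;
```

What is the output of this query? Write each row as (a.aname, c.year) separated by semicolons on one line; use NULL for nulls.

(Grace, 2017); (Tom, 2015)

Step 1 — a LEFT JOIN b on auth_id → 7 row(s).
Then INNER JOIN `papers c` on link_id: keep only rows whose b.link_id appears in c.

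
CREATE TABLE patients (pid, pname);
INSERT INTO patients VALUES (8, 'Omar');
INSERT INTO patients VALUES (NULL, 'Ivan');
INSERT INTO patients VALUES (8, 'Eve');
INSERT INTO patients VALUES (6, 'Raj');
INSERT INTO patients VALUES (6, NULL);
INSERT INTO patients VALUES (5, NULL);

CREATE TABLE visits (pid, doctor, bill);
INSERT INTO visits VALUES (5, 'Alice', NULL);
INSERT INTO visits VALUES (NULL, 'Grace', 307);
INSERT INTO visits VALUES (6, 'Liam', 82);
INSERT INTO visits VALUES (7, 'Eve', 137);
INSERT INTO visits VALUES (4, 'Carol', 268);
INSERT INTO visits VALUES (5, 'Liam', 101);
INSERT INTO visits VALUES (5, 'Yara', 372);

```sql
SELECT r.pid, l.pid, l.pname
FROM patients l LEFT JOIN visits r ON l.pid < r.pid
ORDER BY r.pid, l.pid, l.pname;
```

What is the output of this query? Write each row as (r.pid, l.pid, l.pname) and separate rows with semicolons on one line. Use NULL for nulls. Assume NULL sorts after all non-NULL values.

LEFT JOIN keeps every row from `patients`; unmatched rows get NULL for `visits`'s columns.
Matching on l.pid < r.pid. A NULL in a compared column never satisfies the condition.
- pid=8: no r row matches, row kept with r columns NULL.
- pid=NULL: no r row matches, row kept with r columns NULL.
- pid=8: no r row matches, row kept with r columns NULL.
- pid=6: 1 matching r row(s), so 1 row(s) emitted.
- pid=6: 1 matching r row(s), so 1 row(s) emitted.
- pid=5: 2 matching r row(s), so 2 row(s) emitted.
After projecting and ordering:
r.pid | l.pid | l.pname
6 | 5 | NULL
7 | 5 | NULL
7 | 6 | Raj
7 | 6 | NULL
NULL | 8 | Eve
NULL | 8 | Omar
NULL | NULL | Ivan

(6, 5, NULL); (7, 5, NULL); (7, 6, Raj); (7, 6, NULL); (NULL, 8, Eve); (NULL, 8, Omar); (NULL, NULL, Ivan)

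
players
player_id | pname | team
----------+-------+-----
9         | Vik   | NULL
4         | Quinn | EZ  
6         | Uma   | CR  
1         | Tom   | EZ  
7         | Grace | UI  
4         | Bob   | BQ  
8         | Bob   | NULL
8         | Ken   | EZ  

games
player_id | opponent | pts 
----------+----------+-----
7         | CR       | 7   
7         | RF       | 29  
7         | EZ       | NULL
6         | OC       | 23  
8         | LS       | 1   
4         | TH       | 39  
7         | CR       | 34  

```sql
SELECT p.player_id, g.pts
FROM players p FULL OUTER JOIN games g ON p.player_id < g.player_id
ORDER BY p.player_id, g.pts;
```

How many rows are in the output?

FULL OUTER JOIN keeps every row from both sides; unmatched rows get NULL for the other side's columns.
Matching on p.player_id < g.player_id.
- player_id=9: no g row matches, row kept with g columns NULL.
- player_id=4: 6 matching g row(s), so 6 row(s) emitted.
- player_id=6: 5 matching g row(s), so 5 row(s) emitted.
- player_id=1: 7 matching g row(s), so 7 row(s) emitted.
- player_id=7: 1 matching g row(s), so 1 row(s) emitted.
- player_id=4: 6 matching g row(s), so 6 row(s) emitted.
- player_id=8: no g row matches, row kept with g columns NULL.
- player_id=8: no g row matches, row kept with g columns NULL.
Total: 25 matched + 3 padded = 28 rows.

28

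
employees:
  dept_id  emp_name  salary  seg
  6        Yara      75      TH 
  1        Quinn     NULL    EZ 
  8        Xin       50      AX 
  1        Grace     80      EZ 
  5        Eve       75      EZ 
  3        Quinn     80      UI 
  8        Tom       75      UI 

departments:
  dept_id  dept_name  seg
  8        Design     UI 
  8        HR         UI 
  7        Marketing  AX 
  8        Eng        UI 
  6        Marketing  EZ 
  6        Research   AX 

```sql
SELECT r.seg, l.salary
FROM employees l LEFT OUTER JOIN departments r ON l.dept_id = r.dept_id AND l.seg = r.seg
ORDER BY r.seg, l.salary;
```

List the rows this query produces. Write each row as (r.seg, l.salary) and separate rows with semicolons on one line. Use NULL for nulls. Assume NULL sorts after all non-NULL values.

LEFT JOIN keeps every row from `employees`; unmatched rows get NULL for `departments`'s columns.
Matching on l.dept_id = r.dept_id AND l.seg = r.seg.
- dept_id=6, seg=TH: no r row matches, row kept with r columns NULL.
- dept_id=1, seg=EZ: no r row matches, row kept with r columns NULL.
- dept_id=8, seg=AX: no r row matches, row kept with r columns NULL.
- dept_id=1, seg=EZ: no r row matches, row kept with r columns NULL.
- dept_id=5, seg=EZ: no r row matches, row kept with r columns NULL.
- dept_id=3, seg=UI: no r row matches, row kept with r columns NULL.
- dept_id=8, seg=UI: 3 matching r row(s), so 3 row(s) emitted.
After projecting and ordering:
r.seg | l.salary
UI | 75
UI | 75
UI | 75
NULL | 50
NULL | 75
NULL | 75
NULL | 80
NULL | 80
NULL | NULL

(UI, 75); (UI, 75); (UI, 75); (NULL, 50); (NULL, 75); (NULL, 75); (NULL, 80); (NULL, 80); (NULL, NULL)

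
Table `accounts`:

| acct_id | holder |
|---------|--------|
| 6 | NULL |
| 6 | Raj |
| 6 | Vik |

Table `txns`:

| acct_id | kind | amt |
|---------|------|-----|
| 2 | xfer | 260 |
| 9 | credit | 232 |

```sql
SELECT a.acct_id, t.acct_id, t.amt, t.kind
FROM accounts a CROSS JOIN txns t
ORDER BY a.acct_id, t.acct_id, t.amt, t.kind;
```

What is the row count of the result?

CROSS JOIN pairs every row of `accounts` with every row of `txns`: 3 × 2 = 6 rows.

6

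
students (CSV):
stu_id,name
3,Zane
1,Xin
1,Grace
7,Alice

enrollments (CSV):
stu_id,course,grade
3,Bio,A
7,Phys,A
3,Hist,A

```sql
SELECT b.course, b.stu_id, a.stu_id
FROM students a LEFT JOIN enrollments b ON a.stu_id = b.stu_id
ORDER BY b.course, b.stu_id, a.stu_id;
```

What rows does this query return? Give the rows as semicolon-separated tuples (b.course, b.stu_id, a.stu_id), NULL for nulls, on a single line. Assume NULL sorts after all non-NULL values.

(Bio, 3, 3); (Hist, 3, 3); (Phys, 7, 7); (NULL, NULL, 1); (NULL, NULL, 1)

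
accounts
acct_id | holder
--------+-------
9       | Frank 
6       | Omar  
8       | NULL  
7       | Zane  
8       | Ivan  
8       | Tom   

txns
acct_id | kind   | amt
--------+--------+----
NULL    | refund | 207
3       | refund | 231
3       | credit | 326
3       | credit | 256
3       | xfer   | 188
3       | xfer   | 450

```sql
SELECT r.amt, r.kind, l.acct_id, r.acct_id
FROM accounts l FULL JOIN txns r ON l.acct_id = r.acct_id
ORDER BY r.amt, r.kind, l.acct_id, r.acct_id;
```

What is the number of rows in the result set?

12

FULL OUTER JOIN keeps every row from both sides; unmatched rows get NULL for the other side's columns.
Matching on l.acct_id = r.acct_id. A NULL in a compared column never satisfies the condition.
- l row (acct_id=9): no match → kept, r columns NULL.
- l row (acct_id=6): no match → kept, r columns NULL.
- l row (acct_id=8): no match → kept, r columns NULL.
- l row (acct_id=7): no match → kept, r columns NULL.
- l row (acct_id=8): no match → kept, r columns NULL.
- l row (acct_id=8): no match → kept, r columns NULL.
- 6 row(s) from r found no l partner → padded with NULL.
Total: 0 matched + 12 padded = 12 rows.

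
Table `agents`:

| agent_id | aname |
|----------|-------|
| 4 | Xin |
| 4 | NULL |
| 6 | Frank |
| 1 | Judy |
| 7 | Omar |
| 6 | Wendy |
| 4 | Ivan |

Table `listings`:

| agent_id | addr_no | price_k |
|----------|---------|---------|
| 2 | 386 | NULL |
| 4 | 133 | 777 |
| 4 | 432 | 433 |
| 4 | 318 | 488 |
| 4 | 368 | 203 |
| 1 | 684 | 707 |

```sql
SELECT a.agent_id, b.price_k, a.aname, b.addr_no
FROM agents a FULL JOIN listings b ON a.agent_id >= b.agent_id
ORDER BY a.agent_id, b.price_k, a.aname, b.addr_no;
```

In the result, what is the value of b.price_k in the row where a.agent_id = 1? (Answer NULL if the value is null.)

FULL OUTER JOIN keeps every row from both sides; unmatched rows get NULL for the other side's columns.
Matching on a.agent_id >= b.agent_id.
- a row (agent_id=4): matches 6 b row(s) → 6 output row(s).
- a row (agent_id=4): matches 6 b row(s) → 6 output row(s).
- a row (agent_id=6): matches 6 b row(s) → 6 output row(s).
- a row (agent_id=1): matches 1 b row(s) → 1 output row(s).
- a row (agent_id=7): matches 6 b row(s) → 6 output row(s).
- a row (agent_id=6): matches 6 b row(s) → 6 output row(s).
- a row (agent_id=4): matches 6 b row(s) → 6 output row(s).

707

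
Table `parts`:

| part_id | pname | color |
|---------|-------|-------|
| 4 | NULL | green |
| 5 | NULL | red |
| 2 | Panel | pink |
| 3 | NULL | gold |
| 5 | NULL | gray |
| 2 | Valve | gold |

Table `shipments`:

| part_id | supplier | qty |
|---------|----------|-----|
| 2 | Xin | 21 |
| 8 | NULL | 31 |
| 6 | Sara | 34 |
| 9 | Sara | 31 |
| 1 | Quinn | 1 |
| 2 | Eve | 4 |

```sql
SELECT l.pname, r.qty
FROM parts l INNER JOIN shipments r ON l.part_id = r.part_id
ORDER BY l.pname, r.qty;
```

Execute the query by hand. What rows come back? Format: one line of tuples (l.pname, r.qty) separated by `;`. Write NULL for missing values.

(Panel, 4); (Panel, 21); (Valve, 4); (Valve, 21)

INNER JOIN keeps only pairs where the ON condition holds.
Matching on l.part_id = r.part_id.
Matched pairs: 4.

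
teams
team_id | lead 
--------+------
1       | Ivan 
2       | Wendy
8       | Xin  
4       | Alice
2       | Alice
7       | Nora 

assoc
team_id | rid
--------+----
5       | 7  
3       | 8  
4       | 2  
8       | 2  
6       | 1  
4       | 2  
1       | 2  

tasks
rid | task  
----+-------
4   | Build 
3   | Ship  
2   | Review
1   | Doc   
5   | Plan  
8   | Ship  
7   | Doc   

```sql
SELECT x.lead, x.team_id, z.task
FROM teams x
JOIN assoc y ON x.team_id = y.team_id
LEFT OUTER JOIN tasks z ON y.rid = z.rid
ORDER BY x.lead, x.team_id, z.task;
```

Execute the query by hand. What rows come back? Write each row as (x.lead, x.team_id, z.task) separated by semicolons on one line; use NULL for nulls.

Evaluate left to right. First `teams x INNER JOIN assoc y` on team_id: 4 row(s).
Then LEFT JOIN `tasks z` on rid: each of those 4 rows is kept; rows whose y.rid has no match in z get NULL for z's columns.

(Alice, 4, Review); (Alice, 4, Review); (Ivan, 1, Review); (Xin, 8, Review)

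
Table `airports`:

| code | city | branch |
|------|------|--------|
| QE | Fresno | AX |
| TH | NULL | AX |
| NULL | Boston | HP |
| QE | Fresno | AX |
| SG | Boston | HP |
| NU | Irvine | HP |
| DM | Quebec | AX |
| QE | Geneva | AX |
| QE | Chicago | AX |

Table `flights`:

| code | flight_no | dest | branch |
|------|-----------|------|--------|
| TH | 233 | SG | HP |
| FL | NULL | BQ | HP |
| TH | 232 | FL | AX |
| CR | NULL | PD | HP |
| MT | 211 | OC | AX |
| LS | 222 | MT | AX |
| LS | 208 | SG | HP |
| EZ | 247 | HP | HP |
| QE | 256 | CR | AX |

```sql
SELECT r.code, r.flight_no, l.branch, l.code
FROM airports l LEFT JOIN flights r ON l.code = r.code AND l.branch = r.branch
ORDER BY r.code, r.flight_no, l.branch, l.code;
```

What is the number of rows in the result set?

9

LEFT JOIN keeps every row from `airports`; unmatched rows get NULL for `flights`'s columns.
Matching on l.code = r.code AND l.branch = r.branch. A NULL in a compared column never satisfies the condition.
- l row (code=QE, branch=AX): matches 1 r row(s) → 1 output row(s).
- l row (code=TH, branch=AX): matches 1 r row(s) → 1 output row(s).
- l row (code=NULL, branch=HP): no match → kept, r columns NULL.
- l row (code=QE, branch=AX): matches 1 r row(s) → 1 output row(s).
- l row (code=SG, branch=HP): no match → kept, r columns NULL.
- l row (code=NU, branch=HP): no match → kept, r columns NULL.
- l row (code=DM, branch=AX): no match → kept, r columns NULL.
- l row (code=QE, branch=AX): matches 1 r row(s) → 1 output row(s).
- l row (code=QE, branch=AX): matches 1 r row(s) → 1 output row(s).
Total: 5 matched + 4 padded = 9 rows.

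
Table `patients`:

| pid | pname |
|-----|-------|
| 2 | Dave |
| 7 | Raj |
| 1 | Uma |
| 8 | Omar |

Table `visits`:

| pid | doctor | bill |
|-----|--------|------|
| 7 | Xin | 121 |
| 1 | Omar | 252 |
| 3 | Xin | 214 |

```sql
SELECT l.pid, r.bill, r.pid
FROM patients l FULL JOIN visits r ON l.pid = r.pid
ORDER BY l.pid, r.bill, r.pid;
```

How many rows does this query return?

FULL OUTER JOIN keeps every row from both sides; unmatched rows get NULL for the other side's columns.
Matching on l.pid = r.pid.
- pid=2: no r row matches, row kept with r columns NULL.
- pid=7: 1 matching r row(s), so 1 row(s) emitted.
- pid=1: 1 matching r row(s), so 1 row(s) emitted.
- pid=8: no r row matches, row kept with r columns NULL.
- 1 r row(s) had no l match → kept, l columns NULL.
Total: 2 matched + 3 padded = 5 rows.

5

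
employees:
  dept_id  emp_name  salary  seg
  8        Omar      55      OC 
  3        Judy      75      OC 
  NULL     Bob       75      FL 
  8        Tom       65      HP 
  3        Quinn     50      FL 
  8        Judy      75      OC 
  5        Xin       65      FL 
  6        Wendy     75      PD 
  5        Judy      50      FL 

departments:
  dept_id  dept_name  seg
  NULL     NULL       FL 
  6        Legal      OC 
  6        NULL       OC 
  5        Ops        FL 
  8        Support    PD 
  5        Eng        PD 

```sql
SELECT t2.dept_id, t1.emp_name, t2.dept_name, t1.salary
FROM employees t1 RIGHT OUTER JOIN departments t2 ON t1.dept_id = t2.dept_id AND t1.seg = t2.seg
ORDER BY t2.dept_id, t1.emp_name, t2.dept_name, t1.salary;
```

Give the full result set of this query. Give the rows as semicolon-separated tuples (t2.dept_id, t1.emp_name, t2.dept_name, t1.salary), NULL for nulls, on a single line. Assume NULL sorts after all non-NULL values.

(5, Judy, Ops, 50); (5, Xin, Ops, 65); (5, NULL, Eng, NULL); (6, NULL, Legal, NULL); (6, NULL, NULL, NULL); (8, NULL, Support, NULL); (NULL, NULL, NULL, NULL)

RIGHT JOIN keeps every row from `departments`; unmatched rows get NULL for `employees`'s columns.
Matching on t1.dept_id = t2.dept_id AND t1.seg = t2.seg. A NULL in a compared column never satisfies the condition.
- t1 (dept_id=8, seg=OC) has no partner in t2.
- t1 (dept_id=3, seg=OC) has no partner in t2.
- t1 (dept_id=NULL, seg=FL) has no partner in t2.
- t1 (dept_id=8, seg=HP) has no partner in t2.
- t1 (dept_id=3, seg=FL) has no partner in t2.
- t1 (dept_id=8, seg=OC) has no partner in t2.
- t1 (dept_id=5, seg=FL) pairs with 1 row(s) of t2.
- t1 (dept_id=6, seg=PD) has no partner in t2.
- t1 (dept_id=5, seg=FL) pairs with 1 row(s) of t2.
- 5 t2 row(s) had no t1 match → kept, t1 columns NULL.
After projecting and ordering:
t2.dept_id | t1.emp_name | t2.dept_name | t1.salary
5 | Judy | Ops | 50
5 | Xin | Ops | 65
5 | NULL | Eng | NULL
6 | NULL | Legal | NULL
6 | NULL | NULL | NULL
8 | NULL | Support | NULL
NULL | NULL | NULL | NULL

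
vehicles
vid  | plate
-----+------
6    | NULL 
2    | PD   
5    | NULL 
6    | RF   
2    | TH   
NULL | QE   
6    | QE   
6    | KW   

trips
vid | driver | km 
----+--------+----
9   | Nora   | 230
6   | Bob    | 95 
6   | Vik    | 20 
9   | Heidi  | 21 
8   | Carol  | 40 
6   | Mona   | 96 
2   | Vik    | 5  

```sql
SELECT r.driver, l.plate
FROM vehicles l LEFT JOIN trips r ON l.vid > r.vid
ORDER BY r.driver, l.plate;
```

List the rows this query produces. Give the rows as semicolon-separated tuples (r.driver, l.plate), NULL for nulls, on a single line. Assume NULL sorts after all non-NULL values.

(Vik, KW); (Vik, QE); (Vik, RF); (Vik, NULL); (Vik, NULL); (NULL, PD); (NULL, QE); (NULL, TH)

LEFT JOIN keeps every row from `vehicles`; unmatched rows get NULL for `trips`'s columns.
Matching on l.vid > r.vid. A NULL in a compared column never satisfies the condition.
- l row (vid=6): matches 1 r row(s) → 1 output row(s).
- l row (vid=2): no match → kept, r columns NULL.
- l row (vid=5): matches 1 r row(s) → 1 output row(s).
- l row (vid=6): matches 1 r row(s) → 1 output row(s).
- l row (vid=2): no match → kept, r columns NULL.
- l row (vid=NULL): no match → kept, r columns NULL.
- l row (vid=6): matches 1 r row(s) → 1 output row(s).
- l row (vid=6): matches 1 r row(s) → 1 output row(s).
After projecting and ordering:
r.driver | l.plate
Vik | KW
Vik | QE
Vik | RF
Vik | NULL
Vik | NULL
NULL | PD
NULL | QE
NULL | TH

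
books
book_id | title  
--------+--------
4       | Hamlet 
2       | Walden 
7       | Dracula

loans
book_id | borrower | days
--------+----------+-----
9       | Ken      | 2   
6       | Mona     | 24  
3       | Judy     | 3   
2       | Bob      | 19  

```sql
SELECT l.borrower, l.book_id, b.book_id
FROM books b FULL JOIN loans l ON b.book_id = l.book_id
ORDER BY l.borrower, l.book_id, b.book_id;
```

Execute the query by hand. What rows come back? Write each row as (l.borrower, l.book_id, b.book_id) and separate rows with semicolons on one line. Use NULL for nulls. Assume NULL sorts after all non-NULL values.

FULL OUTER JOIN keeps every row from both sides; unmatched rows get NULL for the other side's columns.
Matching on b.book_id = l.book_id.
- book_id=4: no l row matches, row kept with l columns NULL.
- book_id=2: 1 matching l row(s), so 1 row(s) emitted.
- book_id=7: no l row matches, row kept with l columns NULL.
- 3 row(s) from l found no b partner → padded with NULL.
After projecting and ordering:
l.borrower | l.book_id | b.book_id
Bob | 2 | 2
Judy | 3 | NULL
Ken | 9 | NULL
Mona | 6 | NULL
NULL | NULL | 4
NULL | NULL | 7

(Bob, 2, 2); (Judy, 3, NULL); (Ken, 9, NULL); (Mona, 6, NULL); (NULL, NULL, 4); (NULL, NULL, 7)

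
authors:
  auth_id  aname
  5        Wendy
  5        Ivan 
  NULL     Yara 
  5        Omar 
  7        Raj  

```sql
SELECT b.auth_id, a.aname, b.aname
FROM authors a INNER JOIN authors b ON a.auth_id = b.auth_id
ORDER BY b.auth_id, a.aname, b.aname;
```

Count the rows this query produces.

10

INNER JOIN keeps only pairs where the ON condition holds.
Matching on a.auth_id = b.auth_id. A NULL in a compared column never satisfies the condition.
- a row (auth_id=5): matches 3 b row(s) → 3 output row(s).
- a row (auth_id=5): matches 3 b row(s) → 3 output row(s).
- a row (auth_id=NULL): no match → dropped.
- a row (auth_id=5): matches 3 b row(s) → 3 output row(s).
- a row (auth_id=7): matches 1 b row(s) → 1 output row(s).
Total: 10 rows.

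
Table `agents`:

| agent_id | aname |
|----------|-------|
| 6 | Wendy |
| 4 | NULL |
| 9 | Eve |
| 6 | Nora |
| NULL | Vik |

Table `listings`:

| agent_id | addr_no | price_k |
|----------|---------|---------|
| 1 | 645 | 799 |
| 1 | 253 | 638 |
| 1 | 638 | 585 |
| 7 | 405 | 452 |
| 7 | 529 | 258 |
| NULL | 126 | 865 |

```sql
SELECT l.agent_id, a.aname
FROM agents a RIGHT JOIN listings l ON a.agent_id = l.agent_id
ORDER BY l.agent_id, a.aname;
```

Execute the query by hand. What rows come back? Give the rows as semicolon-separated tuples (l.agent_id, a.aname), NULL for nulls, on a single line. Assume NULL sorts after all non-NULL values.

(1, NULL); (1, NULL); (1, NULL); (7, NULL); (7, NULL); (NULL, NULL)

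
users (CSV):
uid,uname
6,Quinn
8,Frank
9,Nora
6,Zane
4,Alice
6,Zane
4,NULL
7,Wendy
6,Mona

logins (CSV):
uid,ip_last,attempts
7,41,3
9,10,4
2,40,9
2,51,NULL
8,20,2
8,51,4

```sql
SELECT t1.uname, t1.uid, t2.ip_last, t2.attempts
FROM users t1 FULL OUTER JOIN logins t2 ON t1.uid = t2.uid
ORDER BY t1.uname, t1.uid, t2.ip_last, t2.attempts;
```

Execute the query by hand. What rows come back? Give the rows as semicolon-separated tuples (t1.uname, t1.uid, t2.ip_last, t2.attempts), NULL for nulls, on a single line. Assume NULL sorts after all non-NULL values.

(Alice, 4, NULL, NULL); (Frank, 8, 20, 2); (Frank, 8, 51, 4); (Mona, 6, NULL, NULL); (Nora, 9, 10, 4); (Quinn, 6, NULL, NULL); (Wendy, 7, 41, 3); (Zane, 6, NULL, NULL); (Zane, 6, NULL, NULL); (NULL, 4, NULL, NULL); (NULL, NULL, 40, 9); (NULL, NULL, 51, NULL)

FULL OUTER JOIN keeps every row from both sides; unmatched rows get NULL for the other side's columns.
Matching on t1.uid = t2.uid.
Matched pairs: 4; unmatched t1 rows kept: 6; unmatched t2 rows kept: 2.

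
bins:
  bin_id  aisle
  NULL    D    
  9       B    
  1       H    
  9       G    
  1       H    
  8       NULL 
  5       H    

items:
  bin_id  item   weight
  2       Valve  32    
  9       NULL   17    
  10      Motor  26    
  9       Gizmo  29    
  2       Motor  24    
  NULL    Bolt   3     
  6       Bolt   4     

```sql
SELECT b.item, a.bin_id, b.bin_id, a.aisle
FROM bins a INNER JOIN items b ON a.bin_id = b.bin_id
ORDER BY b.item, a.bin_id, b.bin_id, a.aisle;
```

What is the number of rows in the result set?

4

INNER JOIN keeps only pairs where the ON condition holds.
Matching on a.bin_id = b.bin_id. A NULL in a compared column never satisfies the condition.
- a[0] bin_id=NULL → no match; dropped.
- a[1] bin_id=9 → 2 match(es) in b → 2 row(s).
- a[2] bin_id=1 → no match; dropped.
- a[3] bin_id=9 → 2 match(es) in b → 2 row(s).
- a[4] bin_id=1 → no match; dropped.
- a[5] bin_id=8 → no match; dropped.
- a[6] bin_id=5 → no match; dropped.
Total: 4 rows.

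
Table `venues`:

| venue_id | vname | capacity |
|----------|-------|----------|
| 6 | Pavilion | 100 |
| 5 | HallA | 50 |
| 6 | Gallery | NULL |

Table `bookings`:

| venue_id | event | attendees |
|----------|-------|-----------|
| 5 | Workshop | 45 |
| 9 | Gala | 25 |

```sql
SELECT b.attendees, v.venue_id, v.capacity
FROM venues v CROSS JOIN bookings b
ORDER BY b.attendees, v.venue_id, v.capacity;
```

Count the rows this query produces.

CROSS JOIN pairs every row of `venues` with every row of `bookings`: 3 × 2 = 6 rows.

6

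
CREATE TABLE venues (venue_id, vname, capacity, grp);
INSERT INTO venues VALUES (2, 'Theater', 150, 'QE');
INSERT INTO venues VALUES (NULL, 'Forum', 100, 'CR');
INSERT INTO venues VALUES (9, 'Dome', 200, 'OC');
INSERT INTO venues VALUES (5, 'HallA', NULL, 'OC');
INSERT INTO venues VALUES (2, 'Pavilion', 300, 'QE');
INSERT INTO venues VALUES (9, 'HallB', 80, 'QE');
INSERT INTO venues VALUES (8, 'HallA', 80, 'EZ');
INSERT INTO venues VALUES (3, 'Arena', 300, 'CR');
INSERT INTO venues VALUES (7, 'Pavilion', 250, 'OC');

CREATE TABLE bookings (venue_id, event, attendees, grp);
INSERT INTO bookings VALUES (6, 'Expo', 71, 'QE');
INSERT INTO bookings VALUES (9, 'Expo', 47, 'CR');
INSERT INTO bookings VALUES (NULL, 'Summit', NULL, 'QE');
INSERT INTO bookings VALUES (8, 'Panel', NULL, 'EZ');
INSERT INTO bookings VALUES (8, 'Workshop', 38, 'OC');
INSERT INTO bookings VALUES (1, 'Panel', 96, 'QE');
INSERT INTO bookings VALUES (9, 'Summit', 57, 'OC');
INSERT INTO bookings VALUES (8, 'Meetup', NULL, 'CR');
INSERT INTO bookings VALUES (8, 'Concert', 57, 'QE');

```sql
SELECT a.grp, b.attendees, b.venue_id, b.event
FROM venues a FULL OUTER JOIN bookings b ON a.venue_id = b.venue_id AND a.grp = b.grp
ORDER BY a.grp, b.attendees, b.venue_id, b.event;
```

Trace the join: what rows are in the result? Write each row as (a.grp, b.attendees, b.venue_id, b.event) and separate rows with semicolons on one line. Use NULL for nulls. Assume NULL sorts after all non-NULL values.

(CR, NULL, NULL, NULL); (CR, NULL, NULL, NULL); (EZ, NULL, 8, Panel); (OC, 57, 9, Summit); (OC, NULL, NULL, NULL); (OC, NULL, NULL, NULL); (QE, NULL, NULL, NULL); (QE, NULL, NULL, NULL); (QE, NULL, NULL, NULL); (NULL, 38, 8, Workshop); (NULL, 47, 9, Expo); (NULL, 57, 8, Concert); (NULL, 71, 6, Expo); (NULL, 96, 1, Panel); (NULL, NULL, 8, Meetup); (NULL, NULL, NULL, Summit)

FULL OUTER JOIN keeps every row from both sides; unmatched rows get NULL for the other side's columns.
Matching on a.venue_id = b.venue_id AND a.grp = b.grp. A NULL in a compared column never satisfies the condition.
- a (venue_id=2, grp=QE) has no partner → padded with NULL.
- a (venue_id=NULL, grp=CR) has no partner → padded with NULL.
- a (venue_id=9, grp=OC) pairs with 1 row(s) of b.
- a (venue_id=5, grp=OC) has no partner → padded with NULL.
- a (venue_id=2, grp=QE) has no partner → padded with NULL.
- a (venue_id=9, grp=QE) has no partner → padded with NULL.
- a (venue_id=8, grp=EZ) pairs with 1 row(s) of b.
- a (venue_id=3, grp=CR) has no partner → padded with NULL.
- a (venue_id=7, grp=OC) has no partner → padded with NULL.
- 7 row(s) from b found no a partner → padded with NULL.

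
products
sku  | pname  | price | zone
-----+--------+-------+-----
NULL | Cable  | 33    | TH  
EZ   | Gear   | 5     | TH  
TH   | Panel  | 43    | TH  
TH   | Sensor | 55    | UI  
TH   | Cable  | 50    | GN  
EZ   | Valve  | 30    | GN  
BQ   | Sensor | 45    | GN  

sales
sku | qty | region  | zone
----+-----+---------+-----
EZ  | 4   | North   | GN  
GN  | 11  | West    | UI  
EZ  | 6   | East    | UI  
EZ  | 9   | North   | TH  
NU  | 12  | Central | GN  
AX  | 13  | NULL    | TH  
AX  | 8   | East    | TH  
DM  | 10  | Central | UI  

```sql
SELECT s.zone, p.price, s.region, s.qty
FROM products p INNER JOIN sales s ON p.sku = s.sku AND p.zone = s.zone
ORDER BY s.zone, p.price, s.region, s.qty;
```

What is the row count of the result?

2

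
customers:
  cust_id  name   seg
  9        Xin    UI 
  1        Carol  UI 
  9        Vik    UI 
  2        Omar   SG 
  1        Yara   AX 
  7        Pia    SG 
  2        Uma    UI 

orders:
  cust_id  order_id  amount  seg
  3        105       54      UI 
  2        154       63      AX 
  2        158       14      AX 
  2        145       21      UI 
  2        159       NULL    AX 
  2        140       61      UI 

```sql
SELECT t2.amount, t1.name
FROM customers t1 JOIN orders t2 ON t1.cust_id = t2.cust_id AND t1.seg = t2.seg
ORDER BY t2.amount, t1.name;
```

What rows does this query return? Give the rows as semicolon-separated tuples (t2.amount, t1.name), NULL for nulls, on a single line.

INNER JOIN keeps only pairs where the ON condition holds.
Matching on t1.cust_id = t2.cust_id AND t1.seg = t2.seg.
- t1[0] cust_id=9, seg=UI → no match; dropped.
- t1[1] cust_id=1, seg=UI → no match; dropped.
- t1[2] cust_id=9, seg=UI → no match; dropped.
- t1[3] cust_id=2, seg=SG → no match; dropped.
- t1[4] cust_id=1, seg=AX → no match; dropped.
- t1[5] cust_id=7, seg=SG → no match; dropped.
- t1[6] cust_id=2, seg=UI → 2 match(es) in t2 → 2 row(s).
After projecting and ordering:
t2.amount | t1.name
21 | Uma
61 | Uma

(21, Uma); (61, Uma)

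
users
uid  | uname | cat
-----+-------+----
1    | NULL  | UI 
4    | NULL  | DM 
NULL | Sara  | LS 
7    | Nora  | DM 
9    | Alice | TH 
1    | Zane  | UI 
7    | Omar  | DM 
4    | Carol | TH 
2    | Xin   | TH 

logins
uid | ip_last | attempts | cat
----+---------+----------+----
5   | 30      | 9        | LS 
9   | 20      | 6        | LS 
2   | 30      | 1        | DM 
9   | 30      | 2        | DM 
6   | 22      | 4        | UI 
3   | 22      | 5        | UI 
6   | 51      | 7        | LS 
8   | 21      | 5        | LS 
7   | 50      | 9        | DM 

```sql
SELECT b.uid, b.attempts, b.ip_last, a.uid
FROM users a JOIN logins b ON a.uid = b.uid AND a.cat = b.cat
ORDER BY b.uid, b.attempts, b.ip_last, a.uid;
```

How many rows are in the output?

INNER JOIN keeps only pairs where the ON condition holds.
Matching on a.uid = b.uid AND a.cat = b.cat. A NULL in a compared column never satisfies the condition.
Matched pairs: 2.
Total: 2 rows.

2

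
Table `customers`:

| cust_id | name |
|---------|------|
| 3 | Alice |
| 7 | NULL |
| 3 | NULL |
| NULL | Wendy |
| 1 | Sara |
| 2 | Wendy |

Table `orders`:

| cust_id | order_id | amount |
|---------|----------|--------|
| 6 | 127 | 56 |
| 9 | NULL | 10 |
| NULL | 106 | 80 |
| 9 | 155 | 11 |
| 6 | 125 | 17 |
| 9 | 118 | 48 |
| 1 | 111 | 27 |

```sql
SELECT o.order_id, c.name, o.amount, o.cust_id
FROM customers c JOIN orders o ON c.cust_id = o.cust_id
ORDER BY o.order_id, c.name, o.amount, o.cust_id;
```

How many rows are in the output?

1

INNER JOIN keeps only pairs where the ON condition holds.
Matching on c.cust_id = o.cust_id. A NULL in a compared column never satisfies the condition.
- c[0] cust_id=3 → no match; dropped.
- c[1] cust_id=7 → no match; dropped.
- c[2] cust_id=3 → no match; dropped.
- c[3] cust_id=NULL → no match; dropped.
- c[4] cust_id=1 → 1 match(es) in o → 1 row(s).
- c[5] cust_id=2 → no match; dropped.
Total: 1 rows.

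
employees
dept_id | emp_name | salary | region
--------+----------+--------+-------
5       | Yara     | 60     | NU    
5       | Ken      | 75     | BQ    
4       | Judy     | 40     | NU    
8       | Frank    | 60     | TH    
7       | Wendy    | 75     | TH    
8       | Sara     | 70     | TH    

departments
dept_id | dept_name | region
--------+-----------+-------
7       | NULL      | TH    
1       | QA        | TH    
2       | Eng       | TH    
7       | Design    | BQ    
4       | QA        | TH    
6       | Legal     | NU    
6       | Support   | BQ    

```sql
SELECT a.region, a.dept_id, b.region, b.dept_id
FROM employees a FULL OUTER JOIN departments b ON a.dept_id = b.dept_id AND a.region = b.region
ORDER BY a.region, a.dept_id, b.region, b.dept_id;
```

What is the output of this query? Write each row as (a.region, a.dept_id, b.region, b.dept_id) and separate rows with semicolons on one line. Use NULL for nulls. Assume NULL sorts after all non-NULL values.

(BQ, 5, NULL, NULL); (NU, 4, NULL, NULL); (NU, 5, NULL, NULL); (TH, 7, TH, 7); (TH, 8, NULL, NULL); (TH, 8, NULL, NULL); (NULL, NULL, BQ, 6); (NULL, NULL, BQ, 7); (NULL, NULL, NU, 6); (NULL, NULL, TH, 1); (NULL, NULL, TH, 2); (NULL, NULL, TH, 4)

FULL OUTER JOIN keeps every row from both sides; unmatched rows get NULL for the other side's columns.
Matching on a.dept_id = b.dept_id AND a.region = b.region.
- a (dept_id=5, region=NU) has no partner → padded with NULL.
- a (dept_id=5, region=BQ) has no partner → padded with NULL.
- a (dept_id=4, region=NU) has no partner → padded with NULL.
- a (dept_id=8, region=TH) has no partner → padded with NULL.
- a (dept_id=7, region=TH) pairs with 1 row(s) of b.
- a (dept_id=8, region=TH) has no partner → padded with NULL.
- 6 b row(s) had no a match → kept, a columns NULL.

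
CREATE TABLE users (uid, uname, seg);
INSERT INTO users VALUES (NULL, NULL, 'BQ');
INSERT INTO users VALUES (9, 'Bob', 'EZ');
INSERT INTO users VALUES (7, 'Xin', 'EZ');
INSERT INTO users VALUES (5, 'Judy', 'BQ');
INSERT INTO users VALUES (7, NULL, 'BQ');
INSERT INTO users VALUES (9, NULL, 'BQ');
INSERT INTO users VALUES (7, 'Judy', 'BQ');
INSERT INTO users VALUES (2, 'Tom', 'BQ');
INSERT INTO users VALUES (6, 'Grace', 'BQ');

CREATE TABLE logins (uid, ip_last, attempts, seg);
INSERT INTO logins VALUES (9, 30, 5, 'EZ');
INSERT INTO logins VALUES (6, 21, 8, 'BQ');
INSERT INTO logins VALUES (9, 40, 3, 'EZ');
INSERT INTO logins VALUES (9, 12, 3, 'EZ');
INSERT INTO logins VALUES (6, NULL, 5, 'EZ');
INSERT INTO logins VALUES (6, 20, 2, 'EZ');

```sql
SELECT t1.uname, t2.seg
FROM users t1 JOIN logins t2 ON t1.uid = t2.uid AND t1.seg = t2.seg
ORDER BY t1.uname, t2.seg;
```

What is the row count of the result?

INNER JOIN keeps only pairs where the ON condition holds.
Matching on t1.uid = t2.uid AND t1.seg = t2.seg. A NULL in a compared column never satisfies the condition.
Matched pairs: 4.
Total: 4 rows.

4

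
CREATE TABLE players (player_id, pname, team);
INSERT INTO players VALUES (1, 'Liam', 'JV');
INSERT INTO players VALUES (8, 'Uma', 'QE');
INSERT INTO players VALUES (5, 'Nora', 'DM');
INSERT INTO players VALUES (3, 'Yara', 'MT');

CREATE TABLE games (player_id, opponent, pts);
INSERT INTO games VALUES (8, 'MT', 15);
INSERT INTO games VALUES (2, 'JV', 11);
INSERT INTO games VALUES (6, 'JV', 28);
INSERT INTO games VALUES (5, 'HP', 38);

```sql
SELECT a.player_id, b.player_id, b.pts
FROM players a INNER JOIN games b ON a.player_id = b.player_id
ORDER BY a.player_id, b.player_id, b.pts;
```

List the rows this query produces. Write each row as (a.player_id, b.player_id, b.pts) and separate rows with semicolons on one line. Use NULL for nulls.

(5, 5, 38); (8, 8, 15)

INNER JOIN keeps only pairs where the ON condition holds.
Matching on a.player_id = b.player_id.
- a[0] player_id=1 → no match; dropped.
- a[1] player_id=8 → 1 match(es) in b → 1 row(s).
- a[2] player_id=5 → 1 match(es) in b → 1 row(s).
- a[3] player_id=3 → no match; dropped.
After projecting and ordering:
a.player_id | b.player_id | b.pts
5 | 5 | 38
8 | 8 | 15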